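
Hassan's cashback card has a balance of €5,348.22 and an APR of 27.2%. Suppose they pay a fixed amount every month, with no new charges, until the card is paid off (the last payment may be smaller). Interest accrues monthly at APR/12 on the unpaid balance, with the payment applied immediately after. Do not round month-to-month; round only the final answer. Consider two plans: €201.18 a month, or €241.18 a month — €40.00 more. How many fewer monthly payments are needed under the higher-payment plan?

Monthly rate r = 27.2%/12 = 2.26667% = 0.0226667.
At €201.18/mo: n = ⌈−ln(1 − rB₀/P)/ln(1+r)⌉ = 42 payments (last €34.38); total interest = total paid − €5,348.22 = €2,934.54.
At €241.18/mo: 32 payments (last €39.28); total interest €2,167.64.
Payments saved = 42 − 32 = 10.

10 fewer payments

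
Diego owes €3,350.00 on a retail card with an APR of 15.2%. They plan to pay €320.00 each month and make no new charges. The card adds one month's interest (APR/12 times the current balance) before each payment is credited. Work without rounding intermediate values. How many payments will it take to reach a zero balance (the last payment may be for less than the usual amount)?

12 months

Monthly rate r = 15.2%/12 = 1.26667% = 0.0126667.
Recurrence: B ← B·(1+r) − €320.00.
Month 1: interest €42.43; balance after payment €3,072.43.
Month 2: interest €38.92; balance after payment €2,791.35.
Closed form: n = −ln(1 − rB₀/P)/ln(1+r) = −ln(0.8674)/ln(1.01267) ≈ 11.302, so the balance reaches zero during payment 12.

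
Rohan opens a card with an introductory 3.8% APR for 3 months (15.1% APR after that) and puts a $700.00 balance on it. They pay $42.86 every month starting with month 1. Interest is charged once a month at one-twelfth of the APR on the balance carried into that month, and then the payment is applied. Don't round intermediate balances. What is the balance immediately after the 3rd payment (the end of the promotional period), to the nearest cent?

$577.68

Promo months 1–3 at r₀ = 3.8%/12 = 0.00316667; months 4+ at r₁ = 15.1%/12 = 0.0125833.
After month 3: iterate B ← B·(1+r₀) − $42.86 for 3 months → $577.68.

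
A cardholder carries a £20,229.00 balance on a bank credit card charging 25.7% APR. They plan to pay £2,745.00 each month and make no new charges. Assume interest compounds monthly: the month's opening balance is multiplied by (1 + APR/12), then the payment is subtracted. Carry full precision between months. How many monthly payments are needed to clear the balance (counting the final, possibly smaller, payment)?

9 months

Monthly rate r = 25.7%/12 = 2.14167% = 0.0214167.
Recurrence: B ← B·(1+r) − £2,745.00.
Month 1: interest £433.24; balance after payment £17,917.24.
Month 2: interest £383.73; balance after payment £15,555.97.
Closed form: n = −ln(1 − rB₀/P)/ln(1+r) = −ln(0.84217)/ln(1.02142) ≈ 8.106, so the balance reaches zero during payment 9.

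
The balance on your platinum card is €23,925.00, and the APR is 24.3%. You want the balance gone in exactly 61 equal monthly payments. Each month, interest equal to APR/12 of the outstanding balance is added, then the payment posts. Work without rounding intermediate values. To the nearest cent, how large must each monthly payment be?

€686.60

Monthly rate r = 24.3%/12 = 2.025% = 0.02025.
Level-payment amortization: P = B₀·r / (1 − (1+r)^(−n)) = 23925.00·0.02025 / (1 − 1.02025^(−61)).
Denominator 1 − (1+r)^(−61) = 0.705627531.
P = 484.481 / 0.705627531 ≈ 686.60.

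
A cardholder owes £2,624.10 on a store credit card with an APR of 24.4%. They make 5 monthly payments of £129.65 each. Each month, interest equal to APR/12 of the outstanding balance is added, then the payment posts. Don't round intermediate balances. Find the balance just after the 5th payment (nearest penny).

£2,226.80

Monthly rate r = 24.4%/12 = 2.03333% = 0.0203333.
Each month: B ← B·(1+r) − £129.65.
Month 1: interest £53.36; balance after payment £2,547.81.
Month 2: interest £51.81; balance after payment £2,469.96.
Month 3: interest £50.22; balance after payment £2,390.53.
Month 4: interest £48.61; balance after payment £2,309.49.
Month 5: interest £46.96; balance after payment £2,226.80.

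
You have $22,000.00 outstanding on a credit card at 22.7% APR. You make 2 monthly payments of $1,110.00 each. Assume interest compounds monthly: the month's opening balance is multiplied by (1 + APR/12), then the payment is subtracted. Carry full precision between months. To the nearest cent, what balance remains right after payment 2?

$20,599.21

Monthly rate r = 22.7%/12 = 1.89167% = 0.0189167.
Each month: B ← B·(1+r) − $1,110.00.
Month 1: interest $416.17; balance after payment $21,306.17.
Month 2: interest $403.04; balance after payment $20,599.21.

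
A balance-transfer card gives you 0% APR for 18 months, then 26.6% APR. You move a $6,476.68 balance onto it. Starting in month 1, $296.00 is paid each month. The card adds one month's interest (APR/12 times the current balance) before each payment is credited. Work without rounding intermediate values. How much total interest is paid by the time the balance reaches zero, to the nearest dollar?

$66

Promo months 1–18 at r₀ = 0%/12 = 0; months 19+ at r₁ = 26.6%/12 = 0.0221667.
After month 18 (no interest yet): B = $6,476.68 − 18·$296.00 = $1,148.68.
Then at r₁ with $296.00/mo: n₂ = −ln(1 − r₁·B/P)/ln(1+r₁) ≈ 4.10 → 5 more payments.
Total paid = 22·$296.00 + $30.68 = $6,542.68; interest = $6,542.68 − $6,476.68 = $66.00.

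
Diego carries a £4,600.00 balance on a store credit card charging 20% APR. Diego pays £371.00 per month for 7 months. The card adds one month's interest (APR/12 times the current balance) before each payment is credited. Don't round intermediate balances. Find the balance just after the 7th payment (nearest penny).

Monthly rate r = 20%/12 = 1.66667% = 0.0166667.
Each month: B ← B·(1+r) − £371.00.
Month 1: interest £76.67; balance after payment £4,305.67.
Month 2: interest £71.76; balance after payment £4,006.43.
Month 3: interest £66.77; balance after payment £3,702.20.
Month 4: interest £61.70; balance after payment £3,392.90.
Month 5: interest £56.55; balance after payment £3,078.45.
Month 6: interest £51.31; balance after payment £2,758.76.
Month 7: interest £45.98; balance after payment £2,433.74.

£2,433.74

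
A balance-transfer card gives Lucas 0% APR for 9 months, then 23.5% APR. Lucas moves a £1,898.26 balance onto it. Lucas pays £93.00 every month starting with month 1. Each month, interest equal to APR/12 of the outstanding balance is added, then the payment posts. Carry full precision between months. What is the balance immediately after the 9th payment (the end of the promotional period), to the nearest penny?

Promo months 1–9 at r₀ = 0%/12 = 0; months 10+ at r₁ = 23.5%/12 = 0.0195833.
After month 9 (no interest yet): B = £1,898.26 − 9·£93.00 = £1,061.26.

£1,061.26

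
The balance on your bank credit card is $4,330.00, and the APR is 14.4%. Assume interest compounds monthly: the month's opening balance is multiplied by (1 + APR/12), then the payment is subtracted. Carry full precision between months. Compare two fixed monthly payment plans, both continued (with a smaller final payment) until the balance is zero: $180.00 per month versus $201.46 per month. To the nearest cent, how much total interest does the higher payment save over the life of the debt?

Monthly rate r = 14.4%/12 = 1.2% = 0.012.
At $180.00/mo: n = ⌈−ln(1 − rB₀/P)/ln(1+r)⌉ = 29 payments (last $100.07); total interest = total paid − $4,330.00 = $810.07.
At $201.46/mo: 26 payments (last $1.36); total interest $707.86.
Interest saved = $810.07 − $707.86 = $102.21.

$102.21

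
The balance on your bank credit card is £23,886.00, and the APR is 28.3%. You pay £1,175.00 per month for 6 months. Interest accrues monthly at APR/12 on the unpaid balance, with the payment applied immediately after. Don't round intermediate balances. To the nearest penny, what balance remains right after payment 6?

Monthly rate r = 28.3%/12 = 2.35833% = 0.0235833.
Each month: B ← B·(1+r) − £1,175.00.
Month 1: interest £563.31; balance after payment £23,274.31.
Month 2: interest £548.89; balance after payment £22,648.20.
Month 3: interest £534.12; balance after payment £22,007.32.
Month 4: interest £519.01; balance after payment £21,351.32.
Month 5: interest £503.54; balance after payment £20,679.86.
Month 6: interest £487.70; balance after payment £19,992.56.

£19,992.56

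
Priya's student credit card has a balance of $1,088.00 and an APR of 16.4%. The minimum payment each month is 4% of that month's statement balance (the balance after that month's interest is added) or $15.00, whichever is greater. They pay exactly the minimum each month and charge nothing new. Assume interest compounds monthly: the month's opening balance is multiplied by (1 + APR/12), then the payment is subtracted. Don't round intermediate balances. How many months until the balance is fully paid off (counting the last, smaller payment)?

Monthly rate r = 16.4%/12 = 1.36667% = 0.0136667.
While 4% of the post-interest balance exceeds $15.00, each month B ← (B·(1+r))·(1 − 0.04), i.e. B shrinks by the factor (1+r)·0.96 = 0.97312.
This holds for months 1–40. Entering month 41 the balance is $365.83; 4% of the post-interest balance is now below $15.00, so the flat $15.00 minimum applies from here.
From month 41 a fixed $15.00 at rate r clears $365.83 in 30 more payments. Total: 40 + 30 = 70 months.

70 months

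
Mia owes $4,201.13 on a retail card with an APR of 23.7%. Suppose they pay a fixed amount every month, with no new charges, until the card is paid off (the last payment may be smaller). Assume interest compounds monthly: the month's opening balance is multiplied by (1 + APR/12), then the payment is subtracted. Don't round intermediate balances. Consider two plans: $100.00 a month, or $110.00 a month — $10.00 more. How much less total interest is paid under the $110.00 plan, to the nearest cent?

Monthly rate r = 23.7%/12 = 1.975% = 0.01975.
At $100.00/mo: n = ⌈−ln(1 − rB₀/P)/ln(1+r)⌉ = 91 payments (last $52.17); total interest = total paid − $4,201.13 = $4,851.04.
At $110.00/mo: 72 payments (last $84.76); total interest $3,693.63.
Interest saved = $4,851.04 − $3,693.63 = $1,157.41.

$1,157.41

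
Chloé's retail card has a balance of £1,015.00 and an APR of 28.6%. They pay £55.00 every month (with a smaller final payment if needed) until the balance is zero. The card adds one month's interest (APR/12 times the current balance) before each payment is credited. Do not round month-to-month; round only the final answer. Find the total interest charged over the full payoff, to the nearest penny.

£338.39

Monthly rate r = 28.6%/12 = 2.38333% = 0.0238333.
Payoff takes n = ⌈−ln(1 − rB₀/P)/ln(1+r)⌉ = ⌈24.604⌉ = 25 payments; the last is £33.39.
Total paid = 24·£55.00 + £33.39 = £1,353.39.
Total interest = total paid − principal = £1,353.39 − £1,015.00 = £338.39.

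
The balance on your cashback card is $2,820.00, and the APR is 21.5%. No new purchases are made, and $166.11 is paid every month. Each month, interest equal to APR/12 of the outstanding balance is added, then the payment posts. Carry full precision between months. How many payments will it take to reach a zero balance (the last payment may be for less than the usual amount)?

Monthly rate r = 21.5%/12 = 1.79167% = 0.0179167.
Recurrence: B ← B·(1+r) − $166.11.
Month 1: interest $50.53; balance after payment $2,704.41.
Month 2: interest $48.45; balance after payment $2,586.76.
Closed form: n = −ln(1 − rB₀/P)/ln(1+r) = −ln(0.69583)/ln(1.01792) ≈ 20.421, so the balance reaches zero during payment 21.

21 payments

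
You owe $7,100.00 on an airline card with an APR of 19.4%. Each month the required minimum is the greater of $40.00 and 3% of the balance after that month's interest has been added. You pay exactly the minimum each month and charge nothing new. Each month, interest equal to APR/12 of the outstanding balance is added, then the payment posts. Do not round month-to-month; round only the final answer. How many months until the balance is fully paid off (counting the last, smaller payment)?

Monthly rate r = 19.4%/12 = 1.61667% = 0.0161667.
While 3% of the post-interest balance exceeds $40.00, each month B ← (B·(1+r))·(1 − 0.03), i.e. B shrinks by the factor (1+r)·0.97 = 0.98568.
This holds for months 1–118. Entering month 119 the balance is $1,294.75; 3% of the post-interest balance is now below $40.00, so the flat $40.00 minimum applies from here.
From month 119 a fixed $40.00 at rate r clears $1,294.75 in 47 more payments. Total: 118 + 47 = 165 months.

165 months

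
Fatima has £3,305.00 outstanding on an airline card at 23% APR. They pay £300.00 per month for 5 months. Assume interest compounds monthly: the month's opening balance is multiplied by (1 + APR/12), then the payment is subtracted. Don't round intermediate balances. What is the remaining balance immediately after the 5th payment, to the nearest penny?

£2,075.49

Monthly rate r = 23%/12 = 1.91667% = 0.0191667.
Each month: B ← B·(1+r) − £300.00.
Month 1: interest £63.35; balance after payment £3,068.35.
Month 2: interest £58.81; balance after payment £2,827.16.
Month 3: interest £54.19; balance after payment £2,581.34.
Month 4: interest £49.48; balance after payment £2,330.82.
Month 5: interest £44.67; balance after payment £2,075.49.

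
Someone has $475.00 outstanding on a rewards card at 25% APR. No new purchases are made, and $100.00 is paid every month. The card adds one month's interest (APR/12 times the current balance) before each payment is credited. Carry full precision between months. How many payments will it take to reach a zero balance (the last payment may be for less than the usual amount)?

Monthly rate r = 25%/12 = 2.08333% = 0.0208333.
Recurrence: B ← B·(1+r) − $100.00.
Month 1: interest $9.90; balance after payment $384.90.
Month 2: interest $8.02; balance after payment $292.91.
Month 3: interest $6.10; balance after payment $199.02.
Month 4: interest $4.15; balance after payment $103.16.
Month 5: interest $2.15; balance after payment $5.31.
Month 6: interest $0.11; balance after payment $0.00.

6 payments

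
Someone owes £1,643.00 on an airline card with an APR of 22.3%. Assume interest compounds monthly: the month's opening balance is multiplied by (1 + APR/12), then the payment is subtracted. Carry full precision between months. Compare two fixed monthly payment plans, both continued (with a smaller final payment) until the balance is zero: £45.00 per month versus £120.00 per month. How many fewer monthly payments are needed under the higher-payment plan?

46 fewer payments

Monthly rate r = 22.3%/12 = 1.85833% = 0.0185833.
At £45.00/mo: n = ⌈−ln(1 − rB₀/P)/ln(1+r)⌉ = 62 payments (last £28.38); total interest = total paid − £1,643.00 = £1,130.38.
At £120.00/mo: 16 payments (last £113.61); total interest £270.61.
Payments saved = 62 − 16 = 46.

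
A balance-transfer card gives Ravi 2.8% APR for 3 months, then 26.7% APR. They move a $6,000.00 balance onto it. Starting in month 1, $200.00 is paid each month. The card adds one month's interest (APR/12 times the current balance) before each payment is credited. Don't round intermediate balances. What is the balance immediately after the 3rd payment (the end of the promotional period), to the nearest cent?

Promo months 1–3 at r₀ = 2.8%/12 = 0.00233333; months 4+ at r₁ = 26.7%/12 = 0.02225.
After month 3: iterate B ← B·(1+r₀) − $200.00 for 3 months → $5,440.70.

$5,440.70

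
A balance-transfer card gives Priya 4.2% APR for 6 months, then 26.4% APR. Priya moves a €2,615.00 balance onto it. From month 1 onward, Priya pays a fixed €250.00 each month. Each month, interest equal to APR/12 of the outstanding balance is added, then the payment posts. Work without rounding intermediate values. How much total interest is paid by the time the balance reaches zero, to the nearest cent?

€119.01

Promo months 1–6 at r₀ = 4.2%/12 = 0.0035; months 7+ at r₁ = 26.4%/12 = 0.022.
After month 6: iterate B ← B·(1+r₀) − €250.00 for 6 months → €1,157.21.
Then at r₁ with €250.00/mo: n₂ = −ln(1 − r₁·B/P)/ln(1+r₁) ≈ 4.94 → 5 more payments.
Total paid = 10·€250.00 + €234.01 = €2,734.01; interest = €2,734.01 − €2,615.00 = €119.01.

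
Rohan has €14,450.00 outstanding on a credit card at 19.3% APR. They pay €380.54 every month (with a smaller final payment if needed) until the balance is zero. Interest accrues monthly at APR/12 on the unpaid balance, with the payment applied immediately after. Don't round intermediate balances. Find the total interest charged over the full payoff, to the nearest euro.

€8,052

Monthly rate r = 19.3%/12 = 1.60833% = 0.0160833.
Payoff takes n = ⌈−ln(1 − rB₀/P)/ln(1+r)⌉ = ⌈59.131⌉ = 60 payments; the last is €50.31.
Total paid = 59·€380.54 + €50.31 = €22,502.17.
Total interest = total paid − principal = €22,502.17 − €14,450.00 = €8,052.17.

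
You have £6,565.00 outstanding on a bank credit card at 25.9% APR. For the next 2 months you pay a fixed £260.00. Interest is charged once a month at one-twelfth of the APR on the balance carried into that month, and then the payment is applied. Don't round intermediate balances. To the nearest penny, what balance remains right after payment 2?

£6,325.84

Monthly rate r = 25.9%/12 = 2.15833% = 0.0215833.
Each month: B ← B·(1+r) − £260.00.
Month 1: interest £141.69; balance after payment £6,446.69.
Month 2: interest £139.14; balance after payment £6,325.84.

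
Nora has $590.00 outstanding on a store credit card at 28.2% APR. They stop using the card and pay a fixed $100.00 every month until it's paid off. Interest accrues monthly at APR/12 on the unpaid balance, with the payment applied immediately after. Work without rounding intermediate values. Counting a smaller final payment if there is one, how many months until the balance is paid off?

Monthly rate r = 28.2%/12 = 2.35% = 0.0235.
Recurrence: B ← B·(1+r) − $100.00.
Month 1: interest $13.87; balance after payment $503.87.
Month 2: interest $11.84; balance after payment $415.71.
Closed form: n = −ln(1 − rB₀/P)/ln(1+r) = −ln(0.86135)/ln(1.0235) ≈ 6.426, so the balance reaches zero during payment 7.

7 months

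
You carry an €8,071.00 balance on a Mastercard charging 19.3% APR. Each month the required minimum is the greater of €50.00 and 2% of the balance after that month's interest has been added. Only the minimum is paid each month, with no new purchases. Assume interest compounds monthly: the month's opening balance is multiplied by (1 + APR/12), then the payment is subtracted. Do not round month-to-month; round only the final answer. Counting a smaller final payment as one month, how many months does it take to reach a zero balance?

378 months

Monthly rate r = 19.3%/12 = 1.60833% = 0.0160833.
While 2% of the post-interest balance exceeds €50.00, each month B ← (B·(1+r))·(1 − 0.02), i.e. B shrinks by the factor (1+r)·0.98 = 0.99576.
This holds for months 1–280. Entering month 281 the balance is €2,457.20; 2% of the post-interest balance is now below €50.00, so the flat €50.00 minimum applies from here.
From month 281 a fixed €50.00 at rate r clears €2,457.20 in 98 more payments. Total: 280 + 98 = 378 months.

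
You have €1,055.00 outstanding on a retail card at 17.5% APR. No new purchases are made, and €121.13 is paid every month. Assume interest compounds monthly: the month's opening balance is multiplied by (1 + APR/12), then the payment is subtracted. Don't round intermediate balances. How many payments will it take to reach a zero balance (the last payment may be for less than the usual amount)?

10 months

Monthly rate r = 17.5%/12 = 1.45833% = 0.0145833.
Recurrence: B ← B·(1+r) − €121.13.
Month 1: interest €15.39; balance after payment €949.26.
Month 2: interest €13.84; balance after payment €841.97.
Closed form: n = −ln(1 − rB₀/P)/ln(1+r) = −ln(0.87298)/ln(1.01458) ≈ 9.382, so the balance reaches zero during payment 10.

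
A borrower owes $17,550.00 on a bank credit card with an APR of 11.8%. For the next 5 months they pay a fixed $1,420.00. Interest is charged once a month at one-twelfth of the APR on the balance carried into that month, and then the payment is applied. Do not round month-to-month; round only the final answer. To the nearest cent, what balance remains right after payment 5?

$11,189.00

Monthly rate r = 11.8%/12 = 0.983333% = 0.00983333.
Each month: B ← B·(1+r) − $1,420.00.
Month 1: interest $172.58; balance after payment $16,302.58.
Month 2: interest $160.31; balance after payment $15,042.88.
Month 3: interest $147.92; balance after payment $13,770.81.
Month 4: interest $135.41; balance after payment $12,486.22.
Month 5: interest $122.78; balance after payment $11,189.00.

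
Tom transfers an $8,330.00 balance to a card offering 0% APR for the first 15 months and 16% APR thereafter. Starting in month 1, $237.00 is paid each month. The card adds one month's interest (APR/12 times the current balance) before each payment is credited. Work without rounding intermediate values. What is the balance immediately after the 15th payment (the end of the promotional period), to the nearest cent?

$4,775.00

Promo months 1–15 at r₀ = 0%/12 = 0; months 16+ at r₁ = 16%/12 = 0.0133333.
After month 15 (no interest yet): B = $8,330.00 − 15·$237.00 = $4,775.00.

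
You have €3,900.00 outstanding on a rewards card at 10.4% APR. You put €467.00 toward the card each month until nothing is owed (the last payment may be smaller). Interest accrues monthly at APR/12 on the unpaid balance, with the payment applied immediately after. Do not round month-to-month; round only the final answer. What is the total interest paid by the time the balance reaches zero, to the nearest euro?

Monthly rate r = 10.4%/12 = 0.866667% = 0.00866667.
Payoff takes n = ⌈−ln(1 − rB₀/P)/ln(1+r)⌉ = ⌈8.706⌉ = 9 payments; the last is €330.27.
Total paid = 8·€467.00 + €330.27 = €4,066.27.
Total interest = total paid − principal = €4,066.27 − €3,900.00 = €166.27.

€166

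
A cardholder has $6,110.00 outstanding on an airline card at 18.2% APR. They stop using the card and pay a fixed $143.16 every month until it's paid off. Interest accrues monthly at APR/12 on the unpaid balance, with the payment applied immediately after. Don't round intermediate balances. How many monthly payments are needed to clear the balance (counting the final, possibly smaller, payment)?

70 months

Monthly rate r = 18.2%/12 = 1.51667% = 0.0151667.
Recurrence: B ← B·(1+r) − $143.16.
Month 1: interest $92.67; balance after payment $6,059.51.
Month 2: interest $91.90; balance after payment $6,008.25.
Closed form: n = −ln(1 − rB₀/P)/ln(1+r) = −ln(0.35269)/ln(1.01517) ≈ 69.233, so the balance reaches zero during payment 70.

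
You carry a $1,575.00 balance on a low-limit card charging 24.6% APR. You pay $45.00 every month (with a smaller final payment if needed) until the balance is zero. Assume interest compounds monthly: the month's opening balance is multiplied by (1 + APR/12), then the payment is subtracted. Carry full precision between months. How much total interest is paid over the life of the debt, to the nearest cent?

Monthly rate r = 24.6%/12 = 2.05% = 0.0205.
Payoff takes n = ⌈−ln(1 − rB₀/P)/ln(1+r)⌉ = ⌈62.292⌉ = 63 payments; the last is $13.24.
Total paid = 62·$45.00 + $13.24 = $2,803.24.
Total interest = total paid − principal = $2,803.24 − $1,575.00 = $1,228.24.

$1,228.24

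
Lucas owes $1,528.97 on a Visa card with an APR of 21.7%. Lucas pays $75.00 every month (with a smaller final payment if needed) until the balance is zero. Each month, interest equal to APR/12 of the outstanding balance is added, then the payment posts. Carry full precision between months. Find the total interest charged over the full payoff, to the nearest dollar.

Monthly rate r = 21.7%/12 = 1.80833% = 0.0180833.
Payoff takes n = ⌈−ln(1 − rB₀/P)/ln(1+r)⌉ = ⌈25.661⌉ = 26 payments; the last is $49.75.
Total paid = 25·$75.00 + $49.75 = $1,924.75.
Total interest = total paid − principal = $1,924.75 − $1,528.97 = $395.78.

$396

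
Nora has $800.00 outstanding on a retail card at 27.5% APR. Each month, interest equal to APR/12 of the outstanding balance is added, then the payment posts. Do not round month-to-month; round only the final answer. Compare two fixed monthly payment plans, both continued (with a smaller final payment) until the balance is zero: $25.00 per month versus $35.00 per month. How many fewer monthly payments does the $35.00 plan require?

26 fewer payments

Monthly rate r = 27.5%/12 = 2.29167% = 0.0229167.
At $25.00/mo: n = ⌈−ln(1 − rB₀/P)/ln(1+r)⌉ = 59 payments (last $8.44); total interest = total paid − $800.00 = $658.44.
At $35.00/mo: 33 payments (last $26.15); total interest $346.15.
Payments saved = 59 − 33 = 26.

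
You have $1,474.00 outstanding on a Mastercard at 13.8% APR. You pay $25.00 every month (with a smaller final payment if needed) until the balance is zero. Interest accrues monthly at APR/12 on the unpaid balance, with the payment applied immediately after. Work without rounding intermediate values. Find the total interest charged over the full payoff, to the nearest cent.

Monthly rate r = 13.8%/12 = 1.15% = 0.0115.
Payoff takes n = ⌈−ln(1 − rB₀/P)/ln(1+r)⌉ = ⌈99.116⌉ = 100 payments; the last is $2.91.
Total paid = 99·$25.00 + $2.91 = $2,477.91.
Total interest = total paid − principal = $2,477.91 − $1,474.00 = $1,003.91.

$1,003.91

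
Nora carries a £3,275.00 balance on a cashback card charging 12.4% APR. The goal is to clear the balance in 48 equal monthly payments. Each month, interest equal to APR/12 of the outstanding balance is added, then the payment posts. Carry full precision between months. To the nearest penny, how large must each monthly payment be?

Monthly rate r = 12.4%/12 = 1.03333% = 0.0103333.
Level-payment amortization: P = B₀·r / (1 − (1+r)^(−n)) = 3275.00·0.0103333 / (1 − 1.01033^(−48)).
Denominator 1 − (1+r)^(−48) = 0.389486487.
P = 33.8417 / 0.389486487 ≈ 86.89.

£86.89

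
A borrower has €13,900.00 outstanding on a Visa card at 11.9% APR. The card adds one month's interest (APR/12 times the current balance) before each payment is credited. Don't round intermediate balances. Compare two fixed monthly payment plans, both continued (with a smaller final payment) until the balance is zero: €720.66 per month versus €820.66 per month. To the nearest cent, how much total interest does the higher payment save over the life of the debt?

€211.47

Monthly rate r = 11.9%/12 = 0.991667% = 0.00991667.
At €720.66/mo: n = ⌈−ln(1 − rB₀/P)/ln(1+r)⌉ = 22 payments (last €370.99); total interest = total paid − €13,900.00 = €1,604.85.
At €820.66/mo: 19 payments (last €521.50); total interest €1,393.38.
Interest saved = €1,604.85 − €1,393.38 = €211.47.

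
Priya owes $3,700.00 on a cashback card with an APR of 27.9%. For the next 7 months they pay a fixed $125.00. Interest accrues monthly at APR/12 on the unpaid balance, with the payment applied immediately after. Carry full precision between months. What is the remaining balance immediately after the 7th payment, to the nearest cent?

$3,407.39

Monthly rate r = 27.9%/12 = 2.325% = 0.02325.
Each month: B ← B·(1+r) − $125.00.
Month 1: interest $86.03; balance after payment $3,661.03.
Month 2: interest $85.12; balance after payment $3,621.14.
Month 3: interest $84.19; balance after payment $3,580.34.
Month 4: interest $83.24; balance after payment $3,538.58.
Month 5: interest $82.27; balance after payment $3,495.85.
Month 6: interest $81.28; balance after payment $3,452.13.
Month 7: interest $80.26; balance after payment $3,407.39.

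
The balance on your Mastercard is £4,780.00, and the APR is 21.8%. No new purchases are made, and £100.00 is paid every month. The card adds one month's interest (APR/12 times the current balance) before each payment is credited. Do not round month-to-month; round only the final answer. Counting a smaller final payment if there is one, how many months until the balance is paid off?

Monthly rate r = 21.8%/12 = 1.81667% = 0.0181667.
Recurrence: B ← B·(1+r) − £100.00.
Month 1: interest £86.84; balance after payment £4,766.84.
Month 2: interest £86.60; balance after payment £4,753.43.
Closed form: n = −ln(1 − rB₀/P)/ln(1+r) = −ln(0.13163)/ln(1.01817) ≈ 112.629, so the balance reaches zero during payment 113.

113 payments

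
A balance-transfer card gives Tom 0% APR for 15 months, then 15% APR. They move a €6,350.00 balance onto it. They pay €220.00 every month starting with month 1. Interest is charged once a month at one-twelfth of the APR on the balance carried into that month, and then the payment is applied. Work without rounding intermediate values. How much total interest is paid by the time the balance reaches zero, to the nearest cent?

Promo months 1–15 at r₀ = 0%/12 = 0; months 16+ at r₁ = 15%/12 = 0.0125.
After month 15 (no interest yet): B = €6,350.00 − 15·€220.00 = €3,050.00.
Then at r₁ with €220.00/mo: n₂ = −ln(1 − r₁·B/P)/ln(1+r₁) ≈ 15.32 → 16 more payments.
Total paid = 30·€220.00 + €70.61 = €6,670.61; interest = €6,670.61 − €6,350.00 = €320.61.

€320.61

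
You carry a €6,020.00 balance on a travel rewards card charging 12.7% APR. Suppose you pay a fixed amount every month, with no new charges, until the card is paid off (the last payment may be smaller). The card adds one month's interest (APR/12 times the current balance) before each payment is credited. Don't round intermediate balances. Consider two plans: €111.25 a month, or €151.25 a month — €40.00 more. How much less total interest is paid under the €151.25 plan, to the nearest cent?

Monthly rate r = 12.7%/12 = 1.05833% = 0.0105833.
At €111.25/mo: n = ⌈−ln(1 − rB₀/P)/ln(1+r)⌉ = 81 payments (last €84.92); total interest = total paid − €6,020.00 = €2,964.92.
At €151.25/mo: 52 payments (last €142.90); total interest €1,836.65.
Interest saved = €2,964.92 − €1,836.65 = €1,128.27.

€1,128.27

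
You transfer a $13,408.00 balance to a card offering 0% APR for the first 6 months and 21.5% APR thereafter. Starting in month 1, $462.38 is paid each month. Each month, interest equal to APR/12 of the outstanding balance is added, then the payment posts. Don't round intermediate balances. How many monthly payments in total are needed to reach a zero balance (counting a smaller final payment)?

36 months

Promo months 1–6 at r₀ = 0%/12 = 0; months 7+ at r₁ = 21.5%/12 = 0.0179167.
After month 6 (no interest yet): B = $13,408.00 − 6·$462.38 = $10,633.72.
Then at r₁ with $462.38/mo: n₂ = −ln(1 − r₁·B/P)/ln(1+r₁) ≈ 29.91 → 30 more payments.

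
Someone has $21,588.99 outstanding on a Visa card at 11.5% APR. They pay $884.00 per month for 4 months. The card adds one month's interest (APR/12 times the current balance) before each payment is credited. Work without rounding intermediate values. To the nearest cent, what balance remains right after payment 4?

Monthly rate r = 11.5%/12 = 0.958333% = 0.00958333.
Each month: B ← B·(1+r) − $884.00.
Month 1: interest $206.89; balance after payment $20,911.88.
Month 2: interest $200.41; balance after payment $20,228.29.
Month 3: interest $193.85; balance after payment $19,538.14.
Month 4: interest $187.24; balance after payment $18,841.39.

$18,841.39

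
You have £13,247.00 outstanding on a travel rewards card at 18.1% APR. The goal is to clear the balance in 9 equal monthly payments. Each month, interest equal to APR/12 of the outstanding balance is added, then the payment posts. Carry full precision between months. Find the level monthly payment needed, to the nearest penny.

£1,585.11

Monthly rate r = 18.1%/12 = 1.50833% = 0.0150833.
Level-payment amortization: P = B₀·r / (1 − (1+r)^(−n)) = 13247.00·0.0150833 / (1 − 1.01508^(−9)).
Denominator 1 − (1+r)^(−9) = 0.126053745.
P = 199.809 / 0.126053745 ≈ 1585.11.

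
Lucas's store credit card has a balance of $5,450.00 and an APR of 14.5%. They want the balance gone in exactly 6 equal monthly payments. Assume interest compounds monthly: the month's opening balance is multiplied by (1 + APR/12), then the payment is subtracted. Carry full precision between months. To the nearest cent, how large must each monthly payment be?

Monthly rate r = 14.5%/12 = 1.20833% = 0.0120833.
Level-payment amortization: P = B₀·r / (1 − (1+r)^(−n)) = 5450.00·0.0120833 / (1 − 1.01208^(−6)).
Denominator 1 − (1+r)^(−6) = 0.0695300296.
P = 65.8542 / 0.0695300296 ≈ 947.13.

$947.13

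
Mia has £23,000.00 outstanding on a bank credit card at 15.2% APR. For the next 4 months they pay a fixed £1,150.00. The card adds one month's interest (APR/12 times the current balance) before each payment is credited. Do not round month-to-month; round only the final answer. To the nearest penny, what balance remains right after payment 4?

Monthly rate r = 15.2%/12 = 1.26667% = 0.0126667.
Each month: B ← B·(1+r) − £1,150.00.
Month 1: interest £291.33; balance after payment £22,141.33.
Month 2: interest £280.46; balance after payment £21,271.79.
Month 3: interest £269.44; balance after payment £20,391.23.
Month 4: interest £258.29; balance after payment £19,499.52.

£19,499.52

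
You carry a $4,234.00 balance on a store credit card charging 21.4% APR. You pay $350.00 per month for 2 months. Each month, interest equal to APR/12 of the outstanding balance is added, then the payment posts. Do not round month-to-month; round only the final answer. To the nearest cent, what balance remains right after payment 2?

Monthly rate r = 21.4%/12 = 1.78333% = 0.0178333.
Each month: B ← B·(1+r) − $350.00.
Month 1: interest $75.51; balance after payment $3,959.51.
Month 2: interest $70.61; balance after payment $3,680.12.

$3,680.12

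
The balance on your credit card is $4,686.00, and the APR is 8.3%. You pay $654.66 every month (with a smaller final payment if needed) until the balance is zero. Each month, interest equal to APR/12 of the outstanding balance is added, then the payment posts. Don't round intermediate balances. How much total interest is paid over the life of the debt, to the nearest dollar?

Monthly rate r = 8.3%/12 = 0.691667% = 0.00691667.
Payoff takes n = ⌈−ln(1 − rB₀/P)/ln(1+r)⌉ = ⌈7.367⌉ = 8 payments; the last is $240.48.
Total paid = 7·$654.66 + $240.48 = $4,823.10.
Total interest = total paid − principal = $4,823.10 − $4,686.00 = $137.10.

$137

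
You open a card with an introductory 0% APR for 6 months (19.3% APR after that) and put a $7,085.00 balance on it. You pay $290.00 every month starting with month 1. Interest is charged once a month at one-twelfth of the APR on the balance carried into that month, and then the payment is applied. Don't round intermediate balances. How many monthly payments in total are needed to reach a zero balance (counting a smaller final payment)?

29 payments

Promo months 1–6 at r₀ = 0%/12 = 0; months 7+ at r₁ = 19.3%/12 = 0.0160833.
After month 6 (no interest yet): B = $7,085.00 − 6·$290.00 = $5,345.00.
Then at r₁ with $290.00/mo: n₂ = −ln(1 − r₁·B/P)/ln(1+r₁) ≈ 22.04 → 23 more payments.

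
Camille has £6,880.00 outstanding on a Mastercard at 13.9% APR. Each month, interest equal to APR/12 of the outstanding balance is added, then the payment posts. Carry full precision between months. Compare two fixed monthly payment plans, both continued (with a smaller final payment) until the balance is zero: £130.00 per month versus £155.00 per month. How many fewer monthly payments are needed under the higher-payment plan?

Monthly rate r = 13.9%/12 = 1.15833% = 0.0115833.
At £130.00/mo: n = ⌈−ln(1 − rB₀/P)/ln(1+r)⌉ = 83 payments (last £56.88); total interest = total paid − £6,880.00 = £3,836.88.
At £155.00/mo: 63 payments (last £105.41); total interest £2,835.41.
Payments saved = 83 − 63 = 20.

20 fewer payments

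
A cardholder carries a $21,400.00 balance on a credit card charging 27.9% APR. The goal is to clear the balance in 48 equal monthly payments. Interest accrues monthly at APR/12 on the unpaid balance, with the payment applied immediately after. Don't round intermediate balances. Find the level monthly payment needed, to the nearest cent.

Monthly rate r = 27.9%/12 = 2.325% = 0.02325.
Level-payment amortization: P = B₀·r / (1 − (1+r)^(−n)) = 21400.00·0.02325 / (1 − 1.02325^(−48)).
Denominator 1 − (1+r)^(−48) = 0.668200413.
P = 497.55 / 0.668200413 ≈ 744.61.

$744.61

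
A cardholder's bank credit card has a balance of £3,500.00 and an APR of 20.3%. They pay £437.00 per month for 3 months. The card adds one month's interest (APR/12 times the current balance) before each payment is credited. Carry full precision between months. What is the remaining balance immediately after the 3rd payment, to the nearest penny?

£2,347.34

Monthly rate r = 20.3%/12 = 1.69167% = 0.0169167.
Each month: B ← B·(1+r) − £437.00.
Month 1: interest £59.21; balance after payment £3,122.21.
Month 2: interest £52.82; balance after payment £2,738.03.
Month 3: interest £46.32; balance after payment £2,347.34.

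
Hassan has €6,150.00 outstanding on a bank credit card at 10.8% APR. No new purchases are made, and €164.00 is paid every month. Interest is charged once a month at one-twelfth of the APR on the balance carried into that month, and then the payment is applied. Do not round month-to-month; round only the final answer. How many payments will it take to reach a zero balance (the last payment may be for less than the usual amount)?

Monthly rate r = 10.8%/12 = 0.9% = 0.009.
Recurrence: B ← B·(1+r) − €164.00.
Month 1: interest €55.35; balance after payment €6,041.35.
Month 2: interest €54.37; balance after payment €5,931.72.
Closed form: n = −ln(1 − rB₀/P)/ln(1+r) = −ln(0.6625)/ln(1.009) ≈ 45.954, so the balance reaches zero during payment 46.

46 months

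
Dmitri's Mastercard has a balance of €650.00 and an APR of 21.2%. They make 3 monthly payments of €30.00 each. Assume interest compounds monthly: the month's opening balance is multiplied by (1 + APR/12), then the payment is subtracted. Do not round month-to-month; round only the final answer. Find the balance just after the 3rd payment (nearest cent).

€593.46

Monthly rate r = 21.2%/12 = 1.76667% = 0.0176667.
Each month: B ← B·(1+r) − €30.00.
Month 1: interest €11.48; balance after payment €631.48.
Month 2: interest €11.16; balance after payment €612.64.
Month 3: interest €10.82; balance after payment €593.46.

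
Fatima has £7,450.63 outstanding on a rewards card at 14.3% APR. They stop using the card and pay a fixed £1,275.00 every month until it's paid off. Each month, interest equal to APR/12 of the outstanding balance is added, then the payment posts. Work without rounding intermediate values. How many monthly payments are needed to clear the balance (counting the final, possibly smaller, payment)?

Monthly rate r = 14.3%/12 = 1.19167% = 0.0119167.
Recurrence: B ← B·(1+r) − £1,275.00.
Month 1: interest £88.79; balance after payment £6,264.42.
Month 2: interest £74.65; balance after payment £5,064.07.
Closed form: n = −ln(1 − rB₀/P)/ln(1+r) = −ln(0.93036)/ln(1.01192) ≈ 6.093, so the balance reaches zero during payment 7.

7 months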